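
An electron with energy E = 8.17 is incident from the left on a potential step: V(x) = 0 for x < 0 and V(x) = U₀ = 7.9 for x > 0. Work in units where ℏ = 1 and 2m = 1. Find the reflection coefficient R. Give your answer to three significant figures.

The wavenumbers are k₁ = √(2mE)/ℏ = 2.858 on the left and k₂ = √(2m(E − U₀))/ℏ = 0.5196 on the right.
Matching ψ and ψ′ at x = 0 gives r = (k₁ − k₂)/(k₁ + k₂), so R = r² = 0.4793 and T = 1 − R = 0.5207.

R = 0.479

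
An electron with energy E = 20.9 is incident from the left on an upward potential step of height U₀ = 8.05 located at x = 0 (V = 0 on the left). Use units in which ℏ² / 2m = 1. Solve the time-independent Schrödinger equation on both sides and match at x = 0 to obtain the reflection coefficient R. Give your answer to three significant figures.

On each side the TISE gives plane waves with k = √(2m(E − V))/ℏ: k₁ = √(2·½·20.9) = 4.572, k₂ = √(2·½·12.85) = 3.585.
Matching ψ and ψ′ at x = 0 gives r = (k₁ − k₂)/(k₁ + k₂), so R = r² = 0.01464 and T = 1 − R = 0.9854.

R = 0.0146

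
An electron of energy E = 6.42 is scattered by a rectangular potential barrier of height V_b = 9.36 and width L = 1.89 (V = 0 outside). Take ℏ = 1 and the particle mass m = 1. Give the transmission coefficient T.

T = 0.000360

E < V_b: inside the barrier ψ ∝ e^{±κx} with κ = √(2m(V_b − E))/ℏ = 2.425.
κL = 4.583, sinh(κL) = 48.90.
Matching ψ, ψ′ at both faces gives T = [1 + V_b² sinh²(κL) / (4E(V_b − E))]⁻¹ = 1/2776 = 0.000360.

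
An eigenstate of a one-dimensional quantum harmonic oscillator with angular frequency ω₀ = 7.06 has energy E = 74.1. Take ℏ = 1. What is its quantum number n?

Invert E_n = (n + ½)ℏω₀: n = E/ℏω₀ − ½ = 9.996, so n = 10.

n = 10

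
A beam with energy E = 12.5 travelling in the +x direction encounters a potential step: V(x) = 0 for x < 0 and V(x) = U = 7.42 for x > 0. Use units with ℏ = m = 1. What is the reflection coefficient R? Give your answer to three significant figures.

The wavenumbers are k₁ = √(2mE)/ℏ = 5.000 on the left and k₂ = √(2m(E − U))/ℏ = 3.187 on the right.
Continuity of ψ and ψ′ at the step yields the reflection amplitude r = (k₁ − k₂)/(k₁ + k₂) = 0.2214; thus R = |r|² = 0.04901, T = 0.9510.

R = 0.0490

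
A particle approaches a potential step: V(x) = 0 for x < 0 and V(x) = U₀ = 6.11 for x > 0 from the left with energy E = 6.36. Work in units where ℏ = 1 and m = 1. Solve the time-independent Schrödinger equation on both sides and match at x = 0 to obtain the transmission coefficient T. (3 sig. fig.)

On each side the TISE gives plane waves with k = √(2m(E − V))/ℏ: k₁ = √(2·1·6.36) = 3.567, k₂ = √(2·1·0.25) = 0.7071.
Matching ψ and ψ′ at x = 0 gives r = (k₁ − k₂)/(k₁ + k₂), so R = r² = 0.4477 and T = 1 − R = 0.5523.

T = 0.552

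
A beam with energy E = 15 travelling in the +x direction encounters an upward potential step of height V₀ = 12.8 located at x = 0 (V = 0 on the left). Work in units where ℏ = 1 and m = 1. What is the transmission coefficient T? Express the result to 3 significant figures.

The wavenumbers are k₁ = √(2mE)/ℏ = 5.477 on the left and k₂ = √(2m(E − V₀))/ℏ = 2.098 on the right.
Continuity of ψ and ψ′ at the step yields the reflection amplitude r = (k₁ − k₂)/(k₁ + k₂) = 0.4462; thus R = |r|² = 0.1991, T = 0.8009.

T = 0.801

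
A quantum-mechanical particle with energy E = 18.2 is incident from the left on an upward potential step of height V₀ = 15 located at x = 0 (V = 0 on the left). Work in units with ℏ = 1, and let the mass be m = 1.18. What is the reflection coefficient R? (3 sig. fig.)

The wavenumbers are k₁ = √(2mE)/ℏ = 6.554 on the left and k₂ = √(2m(E − V₀))/ℏ = 2.748 on the right.
Matching ψ and ψ′ at x = 0 gives r = (k₁ − k₂)/(k₁ + k₂), so R = r² = 0.1674 and T = 1 − R = 0.8326.

R = 0.167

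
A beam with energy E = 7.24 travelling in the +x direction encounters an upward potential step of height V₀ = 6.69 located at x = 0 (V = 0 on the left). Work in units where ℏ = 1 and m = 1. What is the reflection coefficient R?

R = 0.322

On each side the TISE gives plane waves with k = √(2m(E − V))/ℏ: k₁ = √(2·1·7.24) = 3.805, k₂ = √(2·1·0.55) = 1.049.
Continuity of ψ and ψ′ at the step yields the reflection amplitude r = (k₁ − k₂)/(k₁ + k₂) = 0.5679; thus R = |r|² = 0.3225, T = 0.6775.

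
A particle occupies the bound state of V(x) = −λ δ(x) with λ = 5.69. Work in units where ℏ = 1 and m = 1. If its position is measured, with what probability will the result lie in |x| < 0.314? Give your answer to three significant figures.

The normalised bound state is ψ = √κ e^{−κ|x|} with κ = mλ/ℏ² = 5.690.
P(|x| < d) = ∫_{−d}^{d} κ e^{−2κ|x|} dx = 1 − e^{−2κd} = 1 − e^{−3.573} = 0.9719.

P = 0.972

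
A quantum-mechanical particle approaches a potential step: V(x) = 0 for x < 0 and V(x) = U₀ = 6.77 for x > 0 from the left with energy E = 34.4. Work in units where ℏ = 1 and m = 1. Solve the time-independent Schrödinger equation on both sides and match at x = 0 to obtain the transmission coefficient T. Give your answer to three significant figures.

T = 0.997

The wavenumbers are k₁ = √(2mE)/ℏ = 8.295 on the left and k₂ = √(2m(E − U₀))/ℏ = 7.434 on the right.
Continuity of ψ and ψ′ at the step yields the reflection amplitude r = (k₁ − k₂)/(k₁ + k₂) = 0.05473; thus R = |r|² = 0.002996, T = 0.9970.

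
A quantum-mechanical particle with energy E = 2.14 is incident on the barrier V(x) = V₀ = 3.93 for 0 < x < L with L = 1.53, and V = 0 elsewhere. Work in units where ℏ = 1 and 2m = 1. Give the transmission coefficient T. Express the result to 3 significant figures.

Since E < V₀ the interior solution is evanescent with decay constant κ = √(2m(V₀ − E))/ℏ = 1.338.
κL = 2.047, sinh(κL) = 3.808.
Matching ψ, ψ′ at both faces gives T = [1 + V₀² sinh²(κL) / (4E(V₀ − E))]⁻¹ = 1/15.61 = 0.0640.

T = 0.0640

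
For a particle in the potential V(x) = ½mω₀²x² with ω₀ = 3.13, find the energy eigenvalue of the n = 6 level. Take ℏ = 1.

E = 20.3

The oscillator eigenvalues are E_n = ℏω₀(n + ½), so E_6 = 3.13 × 6.5 = 20.35.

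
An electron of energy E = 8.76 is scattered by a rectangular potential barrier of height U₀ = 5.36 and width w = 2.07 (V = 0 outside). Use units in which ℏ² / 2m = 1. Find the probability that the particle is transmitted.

E > U₀: inside the barrier k₂ = √(2m(E − U₀))/ℏ = 1.844, k₂w = 3.817.
T = [1 + U₀² sin²(k₂w) / (4E(E − U₀))]⁻¹ = 1/1.094 = 0.914.

T = 0.914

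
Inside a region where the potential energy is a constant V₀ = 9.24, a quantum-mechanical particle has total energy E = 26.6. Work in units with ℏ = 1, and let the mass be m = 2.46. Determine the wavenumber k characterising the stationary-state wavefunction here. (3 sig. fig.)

k = 9.24

With E > V₀ the solution is oscillatory, ψ ∝ e^{±ikx} with k = √(2m(E − V₀))/ℏ.
k = √(2 × 2.46 × 17.36) = 9.242.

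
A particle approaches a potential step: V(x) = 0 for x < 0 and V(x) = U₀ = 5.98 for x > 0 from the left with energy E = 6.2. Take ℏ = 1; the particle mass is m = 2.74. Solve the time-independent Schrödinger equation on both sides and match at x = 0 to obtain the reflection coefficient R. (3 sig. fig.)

The wavenumbers are k₁ = √(2mE)/ℏ = 5.829 on the left and k₂ = √(2m(E − U₀))/ℏ = 1.098 on the right.
Continuity of ψ and ψ′ at the step yields the reflection amplitude r = (k₁ − k₂)/(k₁ + k₂) = 0.6830; thus R = |r|² = 0.4665, T = 0.5335.

R = 0.466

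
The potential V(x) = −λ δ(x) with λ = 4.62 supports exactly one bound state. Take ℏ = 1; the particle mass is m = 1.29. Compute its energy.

E = -13.8

For x ≠ 0 the bound state is ψ ∝ e^{−κ|x|}; integrating the TISE across the delta gives the cusp condition 2κ = 2mλ/ℏ², so κ = 5.960.
Then E = −ℏ²κ²/(2m) = −mλ²/(2ℏ²) = -13.77.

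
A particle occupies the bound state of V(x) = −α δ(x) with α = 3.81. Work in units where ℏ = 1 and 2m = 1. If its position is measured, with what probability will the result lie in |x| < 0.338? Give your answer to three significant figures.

P = 0.724

The normalised bound state is ψ = √κ e^{−κ|x|} with κ = mα/ℏ² = 1.905.
P(|x| < d) = ∫_{−d}^{d} κ e^{−2κ|x|} dx = 1 − e^{−2κd} = 1 − e^{−1.288} = 0.7241.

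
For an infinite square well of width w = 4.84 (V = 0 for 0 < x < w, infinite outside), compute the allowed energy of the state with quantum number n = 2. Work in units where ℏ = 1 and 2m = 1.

The infinite-well eigenfunctions ψ_n = √(2/w) sin(nπx/w) vanish at both walls, giving E_n = n²π²ℏ²/(2mw²).
E_2 = 2² × π² / (2 × 0.5 × 4.84²) = 1.685.

E = 1.69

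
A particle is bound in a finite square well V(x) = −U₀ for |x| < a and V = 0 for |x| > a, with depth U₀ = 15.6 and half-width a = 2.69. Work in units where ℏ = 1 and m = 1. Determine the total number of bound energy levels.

N = 10

Define the well-strength parameter z₀ = (a/ℏ)√(2mU₀) = 2.69 × √(2·1·15.6) = 15.03.
A new bound state (alternating even/odd) appears each time z₀ passes a multiple of π/2, so N = ⌊2z₀/π⌋ + 1 = ⌊9.566⌋ + 1 = 10.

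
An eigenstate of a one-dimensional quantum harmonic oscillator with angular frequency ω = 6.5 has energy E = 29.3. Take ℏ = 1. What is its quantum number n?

E_n = ℏω(n + ½) ⇒ n = E/(ℏω) − ½ = 29.3/6.5 − 0.5 = 4.008 → n = 4.

n = 4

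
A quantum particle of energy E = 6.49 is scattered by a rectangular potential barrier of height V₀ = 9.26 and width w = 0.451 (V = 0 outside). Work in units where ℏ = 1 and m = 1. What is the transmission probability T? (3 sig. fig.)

T = 0.341

E < V₀: inside the barrier ψ ∝ e^{±κx} with κ = √(2m(V₀ − E))/ℏ = 2.354.
κw = 1.062, sinh(κw) = 1.272.
The exact tunnelling result is T⁻¹ = 1 + V₀² sinh²(κw) / [4E(V₀ − E)] = 2.931, so T = 0.341.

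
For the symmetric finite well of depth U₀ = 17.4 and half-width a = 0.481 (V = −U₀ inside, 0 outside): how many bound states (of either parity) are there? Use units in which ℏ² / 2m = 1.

The dimensionless depth is z₀ = a√(2mU₀)/ℏ = 0.481 × √(17.40) = 2.006.
A new bound state (alternating even/odd) appears each time z₀ passes a multiple of π/2, so N = ⌊2z₀/π⌋ + 1 = ⌊1.277⌋ + 1 = 2.

N = 2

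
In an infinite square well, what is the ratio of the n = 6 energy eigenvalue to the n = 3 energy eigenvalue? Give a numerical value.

4

Since E_n ∝ n², the ratio is (6/3)² = 4.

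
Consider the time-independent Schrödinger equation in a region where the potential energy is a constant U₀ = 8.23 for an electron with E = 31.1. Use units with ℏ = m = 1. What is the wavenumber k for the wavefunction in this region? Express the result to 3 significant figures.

k = 6.76

With E > U₀ the solution is oscillatory, ψ ∝ e^{±ikx} with k = √(2m(E − U₀))/ℏ.
k = √(2 × 1 × 22.87) = 6.763.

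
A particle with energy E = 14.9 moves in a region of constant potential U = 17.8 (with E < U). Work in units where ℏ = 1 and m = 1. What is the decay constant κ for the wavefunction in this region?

κ = 2.41

Since E < U the TISE in this region is ψ'' = κ²ψ with κ = √(2m(U − E))/ℏ.
κ = √(2 × 1 × 2.9) = 2.408.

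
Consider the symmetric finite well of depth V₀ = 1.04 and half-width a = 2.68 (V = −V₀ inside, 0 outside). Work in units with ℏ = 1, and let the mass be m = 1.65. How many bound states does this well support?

The dimensionless depth is z₀ = a√(2mV₀)/ℏ = 2.68 × √(3.432) = 4.965.
The even/odd transcendental equations gain one root per π/2 in z₀, giving N = 1 + ⌊2z₀/π⌋ = 1 + ⌊3.161⌋ = 4.

N = 4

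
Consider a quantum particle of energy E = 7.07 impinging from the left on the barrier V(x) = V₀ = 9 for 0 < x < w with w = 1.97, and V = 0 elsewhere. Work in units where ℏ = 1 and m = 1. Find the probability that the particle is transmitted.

T = 0.00117

E < V₀: inside the barrier ψ ∝ e^{±κx} with κ = √(2m(V₀ − E))/ℏ = 1.965.
κw = 3.870, sinh(κw) = 23.97.
Matching ψ, ψ′ at both faces gives T = [1 + V₀² sinh²(κw) / (4E(V₀ − E))]⁻¹ = 1/853.8 = 0.00117.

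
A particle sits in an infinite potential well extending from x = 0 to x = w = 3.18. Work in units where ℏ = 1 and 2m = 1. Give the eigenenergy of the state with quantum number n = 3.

The infinite-well eigenfunctions ψ_n = √(2/w) sin(nπx/w) vanish at both walls, giving E_n = n²π²ℏ²/(2mw²).
E_3 = 3² × π² / (2 × 0.5 × 3.18²) = 8.784.

E = 8.78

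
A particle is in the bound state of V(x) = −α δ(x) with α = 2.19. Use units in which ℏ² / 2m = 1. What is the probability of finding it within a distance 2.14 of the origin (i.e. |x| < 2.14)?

The normalised bound state is ψ = √κ e^{−κ|x|} with κ = mα/ℏ² = 1.095.
P(|x| < d) = ∫_{−d}^{d} κ e^{−2κ|x|} dx = 1 − e^{−2κd} = 1 − e^{−4.687} = 0.9908.

P = 0.991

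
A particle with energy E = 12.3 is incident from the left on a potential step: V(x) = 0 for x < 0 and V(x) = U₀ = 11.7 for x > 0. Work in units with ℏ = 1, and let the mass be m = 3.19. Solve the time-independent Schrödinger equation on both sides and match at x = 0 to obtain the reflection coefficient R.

The wavenumbers are k₁ = √(2mE)/ℏ = 8.859 on the left and k₂ = √(2m(E − U₀))/ℏ = 1.957 on the right.
Continuity of ψ and ψ′ at the step yields the reflection amplitude r = (k₁ − k₂)/(k₁ + k₂) = 0.6382; thus R = |r|² = 0.4073, T = 0.5927.

R = 0.407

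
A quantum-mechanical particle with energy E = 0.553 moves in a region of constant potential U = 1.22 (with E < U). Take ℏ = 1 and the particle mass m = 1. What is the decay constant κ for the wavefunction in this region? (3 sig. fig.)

κ = 1.15

Since E < U the TISE in this region is ψ'' = κ²ψ with κ = √(2m(U − E))/ℏ.
κ = √(2 × 1 × 0.667) = 1.155.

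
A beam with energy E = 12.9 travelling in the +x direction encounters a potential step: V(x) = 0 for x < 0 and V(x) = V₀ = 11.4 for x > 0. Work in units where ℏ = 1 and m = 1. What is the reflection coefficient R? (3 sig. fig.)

The wavenumbers are k₁ = √(2mE)/ℏ = 5.079 on the left and k₂ = √(2m(E − V₀))/ℏ = 1.732 on the right.
Matching ψ and ψ′ at x = 0 gives r = (k₁ − k₂)/(k₁ + k₂), so R = r² = 0.2415 and T = 1 − R = 0.7585.

R = 0.242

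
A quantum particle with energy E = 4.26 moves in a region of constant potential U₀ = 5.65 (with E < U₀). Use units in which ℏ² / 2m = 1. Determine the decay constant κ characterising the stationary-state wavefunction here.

Since E < U₀ the TISE in this region is ψ'' = κ²ψ with κ = √(2m(U₀ − E))/ℏ.
κ = √(2 × 0.5 × 1.39) = 1.179.

κ = 1.18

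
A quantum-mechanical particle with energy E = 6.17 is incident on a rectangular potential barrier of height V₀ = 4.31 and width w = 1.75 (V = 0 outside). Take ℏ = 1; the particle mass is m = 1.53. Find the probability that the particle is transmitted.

T = 0.770

Above the barrier the interior wavenumber is k₂ = √(2m(E − V₀))/ℏ = 2.386, giving phase k₂w = 4.175.
Matching at both interfaces gives T⁻¹ = 1 + V₀² sin²(k₂w) / [4E(E − V₀)] = 1.299, hence T = 0.770.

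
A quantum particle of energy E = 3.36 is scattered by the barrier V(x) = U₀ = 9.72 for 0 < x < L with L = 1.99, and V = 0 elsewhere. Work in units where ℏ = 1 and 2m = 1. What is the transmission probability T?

T = 0.000158

E < U₀: inside the barrier ψ ∝ e^{±κx} with κ = √(2m(U₀ − E))/ℏ = 2.522.
κL = 5.019, sinh(κL) = 75.60.
Matching ψ, ψ′ at both faces gives T = [1 + U₀² sinh²(κL) / (4E(U₀ − E))]⁻¹ = 1/6317 = 0.000158.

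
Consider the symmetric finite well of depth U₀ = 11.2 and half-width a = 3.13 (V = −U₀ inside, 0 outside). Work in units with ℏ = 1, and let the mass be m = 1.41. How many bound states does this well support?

Define the well-strength parameter z₀ = (a/ℏ)√(2mU₀) = 3.13 × √(2·1.41·11.2) = 17.59.
The even/odd transcendental equations gain one root per π/2 in z₀, giving N = 1 + ⌊2z₀/π⌋ = 1 + ⌊11.20⌋ = 12.

N = 12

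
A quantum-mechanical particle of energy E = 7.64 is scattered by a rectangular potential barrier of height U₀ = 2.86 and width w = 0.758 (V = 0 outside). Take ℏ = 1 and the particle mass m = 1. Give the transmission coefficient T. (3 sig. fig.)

T = 0.972

E > U₀: inside the barrier k₂ = √(2m(E − U₀))/ℏ = 3.092, k₂w = 2.344.
Matching at both interfaces gives T⁻¹ = 1 + U₀² sin²(k₂w) / [4E(E − U₀)] = 1.029, hence T = 0.972.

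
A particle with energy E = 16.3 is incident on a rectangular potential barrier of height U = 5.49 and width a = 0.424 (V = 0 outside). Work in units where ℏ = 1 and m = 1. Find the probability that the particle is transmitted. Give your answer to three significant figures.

Above the barrier the interior wavenumber is k₂ = √(2m(E − U))/ℏ = 4.650, giving phase k₂a = 1.971.
T = [1 + U² sin²(k₂a) / (4E(E − U))]⁻¹ = 1/1.036 = 0.965.

T = 0.965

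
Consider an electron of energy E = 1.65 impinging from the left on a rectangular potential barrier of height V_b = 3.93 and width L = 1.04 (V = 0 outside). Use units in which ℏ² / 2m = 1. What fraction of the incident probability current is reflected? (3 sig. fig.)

R = 0.844

Since E < V_b the interior solution is evanescent with decay constant κ = √(2m(V_b − E))/ℏ = 1.510.
κL = 1.570, sinh(κL) = 2.300.
Matching ψ, ψ′ at both faces gives T = [1 + V_b² sinh²(κL) / (4E(V_b − E))]⁻¹ = 1/6.431 = 0.156.
R = 1 − T = 0.844.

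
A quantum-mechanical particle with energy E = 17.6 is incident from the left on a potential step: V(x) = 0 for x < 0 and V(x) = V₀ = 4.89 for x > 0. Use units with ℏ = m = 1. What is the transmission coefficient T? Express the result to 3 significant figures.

On each side the TISE gives plane waves with k = √(2m(E − V))/ℏ: k₁ = √(2·1·17.6) = 5.933, k₂ = √(2·1·12.71) = 5.042.
Continuity of ψ and ψ′ at the step yields the reflection amplitude r = (k₁ − k₂)/(k₁ + k₂) = 0.08120; thus R = |r|² = 0.006593, T = 0.9934.

T = 0.993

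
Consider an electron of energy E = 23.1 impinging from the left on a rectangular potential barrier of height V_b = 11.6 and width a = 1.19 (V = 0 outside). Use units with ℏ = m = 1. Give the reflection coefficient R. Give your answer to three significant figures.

R = 0.0362

E > V_b: inside the barrier k₂ = √(2m(E − V_b))/ℏ = 4.796, k₂a = 5.707.
Matching at both interfaces gives T⁻¹ = 1 + V_b² sin²(k₂a) / [4E(E − V_b)] = 1.038, hence T = 0.964.
R = 1 − T = 0.0362.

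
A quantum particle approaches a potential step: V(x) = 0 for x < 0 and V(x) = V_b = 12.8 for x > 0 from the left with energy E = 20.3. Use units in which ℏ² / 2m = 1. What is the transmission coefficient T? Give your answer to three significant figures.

On each side the TISE gives plane waves with k = √(2m(E − V))/ℏ: k₁ = √(2·½·20.3) = 4.506, k₂ = √(2·½·7.5) = 2.739.
Continuity of ψ and ψ′ at the step yields the reflection amplitude r = (k₁ − k₂)/(k₁ + k₂) = 0.2439; thus R = |r|² = 0.05949, T = 0.9405.

T = 0.941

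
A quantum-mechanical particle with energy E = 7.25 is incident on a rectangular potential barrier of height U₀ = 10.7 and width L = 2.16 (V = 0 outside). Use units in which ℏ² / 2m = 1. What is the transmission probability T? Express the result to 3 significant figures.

E < U₀: inside the barrier ψ ∝ e^{±κx} with κ = √(2m(U₀ − E))/ℏ = 1.857.
κL = 4.012, sinh(κL) = 27.62.
The exact tunnelling result is T⁻¹ = 1 + U₀² sinh²(κL) / [4E(U₀ − E)] = 874.0, so T = 0.00114.

T = 0.00114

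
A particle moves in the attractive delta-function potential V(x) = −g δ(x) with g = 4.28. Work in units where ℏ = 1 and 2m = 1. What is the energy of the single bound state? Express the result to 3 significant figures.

E = -4.58

For x ≠ 0 the bound state is ψ ∝ e^{−κ|x|}; integrating the TISE across the delta gives the cusp condition 2κ = 2mg/ℏ², so κ = 2.140.
Then E = −ℏ²κ²/(2m) = −mg²/(2ℏ²) = -4.580.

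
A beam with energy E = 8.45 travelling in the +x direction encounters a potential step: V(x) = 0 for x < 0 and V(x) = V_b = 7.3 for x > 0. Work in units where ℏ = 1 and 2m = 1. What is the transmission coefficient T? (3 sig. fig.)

The wavenumbers are k₁ = √(2mE)/ℏ = 2.907 on the left and k₂ = √(2m(E − V_b))/ℏ = 1.072 on the right.
Matching ψ and ψ′ at x = 0 gives r = (k₁ − k₂)/(k₁ + k₂), so R = r² = 0.2125 and T = 1 − R = 0.7875.

T = 0.787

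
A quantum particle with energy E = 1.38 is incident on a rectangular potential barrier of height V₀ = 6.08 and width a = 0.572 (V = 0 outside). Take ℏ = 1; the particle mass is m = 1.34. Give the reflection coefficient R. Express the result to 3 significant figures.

Since E < V₀ the interior solution is evanescent with decay constant κ = √(2m(V₀ − E))/ℏ = 3.549.
κa = 2.030, sinh(κa) = 3.742.
The exact tunnelling result is T⁻¹ = 1 + V₀² sinh²(κa) / [4E(V₀ − E)] = 20.95, so T = 0.0477.
R = 1 − T = 0.952.

R = 0.952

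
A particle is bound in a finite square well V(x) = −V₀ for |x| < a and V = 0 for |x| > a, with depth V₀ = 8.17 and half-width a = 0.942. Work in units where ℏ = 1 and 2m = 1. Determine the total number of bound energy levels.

N = 2

Define the well-strength parameter z₀ = (a/ℏ)√(2mV₀) = 0.942 × √(2·0.5·8.17) = 2.693.
A new bound state (alternating even/odd) appears each time z₀ passes a multiple of π/2, so N = ⌊2z₀/π⌋ + 1 = ⌊1.714⌋ + 1 = 2.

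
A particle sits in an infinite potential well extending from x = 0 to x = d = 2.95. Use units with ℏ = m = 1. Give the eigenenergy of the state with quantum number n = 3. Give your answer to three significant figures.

The infinite-well eigenfunctions ψ_n = √(2/d) sin(nπx/d) vanish at both walls, giving E_n = n²π²ℏ²/(2md²).
E_3 = 3² × π² / (2 × 1 × 2.95²) = 5.104.

E = 5.10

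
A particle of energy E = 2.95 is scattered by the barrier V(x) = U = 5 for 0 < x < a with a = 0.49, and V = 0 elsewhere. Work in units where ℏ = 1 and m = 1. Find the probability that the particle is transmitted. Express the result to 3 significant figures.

T = 0.417

Since E < U the interior solution is evanescent with decay constant κ = √(2m(U − E))/ℏ = 2.025.
κa = 0.9922, sinh(κa) = 1.163.
Matching ψ, ψ′ at both faces gives T = [1 + U² sinh²(κa) / (4E(U − E))]⁻¹ = 1/2.398 = 0.417.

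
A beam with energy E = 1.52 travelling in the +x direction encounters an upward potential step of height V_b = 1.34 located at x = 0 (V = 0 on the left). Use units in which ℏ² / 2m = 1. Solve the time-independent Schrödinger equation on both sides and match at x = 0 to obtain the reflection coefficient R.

R = 0.238

On each side the TISE gives plane waves with k = √(2m(E − V))/ℏ: k₁ = √(2·½·1.52) = 1.233, k₂ = √(2·½·0.18) = 0.4243.
Continuity of ψ and ψ′ at the step yields the reflection amplitude r = (k₁ − k₂)/(k₁ + k₂) = 0.4880; thus R = |r|² = 0.2381, T = 0.7619.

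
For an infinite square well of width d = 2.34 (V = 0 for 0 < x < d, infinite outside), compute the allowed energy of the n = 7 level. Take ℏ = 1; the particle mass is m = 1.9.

E = 23.2

Requiring ψ(0) = ψ(d) = 0 quantises k = nπ/d, hence E_n = ℏ²k²/2m = n²π²ℏ²/(2md²).
E_7 = 7² × π² / (2 × 1.9 × 2.34²) = 23.24.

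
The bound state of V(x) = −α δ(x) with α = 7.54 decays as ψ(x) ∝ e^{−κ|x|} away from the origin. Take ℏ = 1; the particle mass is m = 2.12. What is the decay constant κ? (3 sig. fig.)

κ = 16.0

Integrating the TISE across x = 0 gives the cusp condition ψ'(0⁺) − ψ'(0⁻) = −(2mα/ℏ²)ψ(0).
With ψ ∝ e^{−κ|x|} this yields −2κ = −2mα/ℏ², so κ = mα/ℏ² = 15.98.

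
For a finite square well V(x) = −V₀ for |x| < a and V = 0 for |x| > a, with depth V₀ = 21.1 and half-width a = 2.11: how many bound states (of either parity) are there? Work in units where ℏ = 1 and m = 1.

Define the well-strength parameter z₀ = (a/ℏ)√(2mV₀) = 2.11 × √(2·1·21.1) = 13.71.
A new bound state (alternating even/odd) appears each time z₀ passes a multiple of π/2, so N = ⌊2z₀/π⌋ + 1 = ⌊8.726⌋ + 1 = 9.

N = 9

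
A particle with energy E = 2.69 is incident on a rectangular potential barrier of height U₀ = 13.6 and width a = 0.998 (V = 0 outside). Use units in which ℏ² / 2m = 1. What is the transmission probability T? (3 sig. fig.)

Since E < U₀ the interior solution is evanescent with decay constant κ = √(2m(U₀ − E))/ℏ = 3.303.
κa = 3.296, sinh(κa) = 13.49.
The exact tunnelling result is T⁻¹ = 1 + U₀² sinh²(κa) / [4E(U₀ − E)] = 287.7, so T = 0.00348.

T = 0.00348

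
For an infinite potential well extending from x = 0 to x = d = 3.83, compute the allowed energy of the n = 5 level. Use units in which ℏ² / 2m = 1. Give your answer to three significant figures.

Requiring ψ(0) = ψ(d) = 0 quantises k = nπ/d, hence E_n = ℏ²k²/2m = n²π²ℏ²/(2md²).
E_5 = 5² × π² / (2 × 0.5 × 3.83²) = 16.82.

E = 16.8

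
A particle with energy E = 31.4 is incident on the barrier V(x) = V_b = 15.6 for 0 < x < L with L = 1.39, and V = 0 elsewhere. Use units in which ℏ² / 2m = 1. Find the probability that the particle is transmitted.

T = 0.945

E > V_b: inside the barrier k₂ = √(2m(E − V_b))/ℏ = 3.975, k₂L = 5.525.
Matching at both interfaces gives T⁻¹ = 1 + V_b² sin²(k₂L) / [4E(E − V_b)] = 1.058, hence T = 0.945.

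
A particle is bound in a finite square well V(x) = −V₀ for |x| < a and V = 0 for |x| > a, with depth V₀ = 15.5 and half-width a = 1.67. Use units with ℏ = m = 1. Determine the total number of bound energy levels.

Define the well-strength parameter z₀ = (a/ℏ)√(2mV₀) = 1.67 × √(2·1·15.5) = 9.298.
A new bound state (alternating even/odd) appears each time z₀ passes a multiple of π/2, so N = ⌊2z₀/π⌋ + 1 = ⌊5.919⌋ + 1 = 6.

N = 6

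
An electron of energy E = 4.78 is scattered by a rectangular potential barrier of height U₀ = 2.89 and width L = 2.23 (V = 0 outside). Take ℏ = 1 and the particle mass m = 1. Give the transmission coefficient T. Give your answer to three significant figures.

T = 0.833

Above the barrier the interior wavenumber is k₂ = √(2m(E − U₀))/ℏ = 1.944, giving phase k₂L = 4.336.
Matching at both interfaces gives T⁻¹ = 1 + U₀² sin²(k₂L) / [4E(E − U₀)] = 1.200, hence T = 0.833.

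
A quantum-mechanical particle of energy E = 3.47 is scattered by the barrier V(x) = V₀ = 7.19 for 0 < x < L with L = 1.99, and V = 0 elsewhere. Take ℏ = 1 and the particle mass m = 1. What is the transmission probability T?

T = 0.0000771

E < V₀: inside the barrier ψ ∝ e^{±κx} with κ = √(2m(V₀ − E))/ℏ = 2.728.
κL = 5.428, sinh(κL) = 113.8.
The exact tunnelling result is T⁻¹ = 1 + V₀² sinh²(κL) / [4E(V₀ − E)] = 12980, so T = 0.0000771.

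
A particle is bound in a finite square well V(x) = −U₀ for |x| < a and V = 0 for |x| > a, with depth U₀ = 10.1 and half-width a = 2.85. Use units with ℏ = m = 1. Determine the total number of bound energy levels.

Define the well-strength parameter z₀ = (a/ℏ)√(2mU₀) = 2.85 × √(2·1·10.1) = 12.81.
The even/odd transcendental equations gain one root per π/2 in z₀, giving N = 1 + ⌊2z₀/π⌋ = 1 + ⌊8.155⌋ = 9.

N = 9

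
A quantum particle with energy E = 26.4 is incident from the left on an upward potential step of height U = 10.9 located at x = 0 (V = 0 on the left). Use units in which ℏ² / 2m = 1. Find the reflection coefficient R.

R = 0.0175

The wavenumbers are k₁ = √(2mE)/ℏ = 5.138 on the left and k₂ = √(2m(E − U))/ℏ = 3.937 on the right.
Matching ψ and ψ′ at x = 0 gives r = (k₁ − k₂)/(k₁ + k₂), so R = r² = 0.01752 and T = 1 − R = 0.9825.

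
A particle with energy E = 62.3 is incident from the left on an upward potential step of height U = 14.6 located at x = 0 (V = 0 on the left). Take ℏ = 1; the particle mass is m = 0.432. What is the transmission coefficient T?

T = 0.996

On each side the TISE gives plane waves with k = √(2m(E − V))/ℏ: k₁ = √(2·0.432·62.3) = 7.337, k₂ = √(2·0.432·47.7) = 6.420.
Continuity of ψ and ψ′ at the step yields the reflection amplitude r = (k₁ − k₂)/(k₁ + k₂) = 0.06666; thus R = |r|² = 0.004443, T = 0.9956.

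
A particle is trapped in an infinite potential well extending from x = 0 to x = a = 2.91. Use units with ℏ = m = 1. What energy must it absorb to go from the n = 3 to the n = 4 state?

ΔE = 4.08

E_n = n²π²ℏ²/(2ma²), so ΔE = (4² − 3²) π²ℏ²/(2ma²).
ΔE = 7 × π² / (2 × 1 × 2.91²) = 4.079.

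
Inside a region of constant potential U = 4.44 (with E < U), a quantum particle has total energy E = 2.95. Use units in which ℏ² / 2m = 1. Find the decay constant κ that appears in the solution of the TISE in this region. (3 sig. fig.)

Since E < U the TISE in this region is ψ'' = κ²ψ with κ = √(2m(U − E))/ℏ.
κ = √(2 × 0.5 × 1.49) = 1.221.

κ = 1.22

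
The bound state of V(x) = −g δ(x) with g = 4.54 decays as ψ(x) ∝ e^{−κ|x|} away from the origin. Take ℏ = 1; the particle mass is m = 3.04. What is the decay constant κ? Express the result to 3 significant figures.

κ = 13.8

Integrate −(ℏ²/2m)ψ'' − gδ(x)ψ = Eψ from −ε to +ε: the ψ'' term gives ψ'(0⁺) − ψ'(0⁻) and the δ term gives −(2mg/ℏ²)ψ(0).
With ψ ∝ e^{−κ|x|} this yields −2κ = −2mg/ℏ², so κ = mg/ℏ² = 13.80.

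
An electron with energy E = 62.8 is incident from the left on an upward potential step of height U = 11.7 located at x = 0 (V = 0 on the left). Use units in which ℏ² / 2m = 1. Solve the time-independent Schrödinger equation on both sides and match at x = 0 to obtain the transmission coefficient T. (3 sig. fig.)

T = 0.997

On each side the TISE gives plane waves with k = √(2m(E − V))/ℏ: k₁ = √(2·½·62.8) = 7.925, k₂ = √(2·½·51.1) = 7.148.
Continuity of ψ and ψ′ at the step yields the reflection amplitude r = (k₁ − k₂)/(k₁ + k₂) = 0.05150; thus R = |r|² = 0.002652, T = 0.9973.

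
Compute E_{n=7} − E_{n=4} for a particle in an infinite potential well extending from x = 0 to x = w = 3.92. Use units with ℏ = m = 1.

E_n = n²π²ℏ²/(2mw²), so ΔE = (7² − 4²) π²ℏ²/(2mw²).
ΔE = 33 × π² / (2 × 1 × 3.92²) = 10.60.

ΔE = 10.6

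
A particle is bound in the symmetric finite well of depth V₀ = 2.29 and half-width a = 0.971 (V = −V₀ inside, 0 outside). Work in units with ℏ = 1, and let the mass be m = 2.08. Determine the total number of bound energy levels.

N = 2

The dimensionless depth is z₀ = a√(2mV₀)/ℏ = 0.971 × √(9.526) = 2.997.
The even/odd transcendental equations gain one root per π/2 in z₀, giving N = 1 + ⌊2z₀/π⌋ = 1 + ⌊1.908⌋ = 2.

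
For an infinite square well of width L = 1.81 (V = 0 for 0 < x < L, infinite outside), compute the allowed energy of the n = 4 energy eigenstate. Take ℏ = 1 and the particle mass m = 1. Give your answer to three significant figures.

The infinite-well eigenfunctions ψ_n = √(2/L) sin(nπx/L) vanish at both walls, giving E_n = n²π²ℏ²/(2mL²).
E_4 = 4² × π² / (2 × 1 × 1.81²) = 24.10.

E = 24.1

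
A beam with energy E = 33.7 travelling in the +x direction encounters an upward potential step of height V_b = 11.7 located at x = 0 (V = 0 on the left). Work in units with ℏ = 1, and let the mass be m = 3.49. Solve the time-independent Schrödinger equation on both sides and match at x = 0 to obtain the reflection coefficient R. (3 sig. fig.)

R = 0.0113

The wavenumbers are k₁ = √(2mE)/ℏ = 15.34 on the left and k₂ = √(2m(E − V_b))/ℏ = 12.39 on the right.
Continuity of ψ and ψ′ at the step yields the reflection amplitude r = (k₁ − k₂)/(k₁ + k₂) = 0.1062; thus R = |r|² = 0.01128, T = 0.9887.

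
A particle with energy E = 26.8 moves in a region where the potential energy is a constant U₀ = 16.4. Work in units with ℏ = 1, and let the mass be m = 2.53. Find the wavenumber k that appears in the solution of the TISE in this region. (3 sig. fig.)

With E > U₀ the solution is oscillatory, ψ ∝ e^{±ikx} with k = √(2m(E − U₀))/ℏ.
k = √(2 × 2.53 × 10.4) = 7.254.

k = 7.25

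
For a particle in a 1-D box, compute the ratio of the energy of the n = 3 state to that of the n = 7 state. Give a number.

Since E_n ∝ n², the ratio is (3/7)² = 0.183673.

0.183673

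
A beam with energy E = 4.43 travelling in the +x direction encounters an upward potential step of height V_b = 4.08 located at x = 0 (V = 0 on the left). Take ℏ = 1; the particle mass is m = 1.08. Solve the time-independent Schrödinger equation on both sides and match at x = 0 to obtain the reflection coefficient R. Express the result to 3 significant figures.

R = 0.315

On each side the TISE gives plane waves with k = √(2m(E − V))/ℏ: k₁ = √(2·1.08·4.43) = 3.093, k₂ = √(2·1.08·0.35) = 0.8695.
Continuity of ψ and ψ′ at the step yields the reflection amplitude r = (k₁ − k₂)/(k₁ + k₂) = 0.5612; thus R = |r|² = 0.3149, T = 0.6851.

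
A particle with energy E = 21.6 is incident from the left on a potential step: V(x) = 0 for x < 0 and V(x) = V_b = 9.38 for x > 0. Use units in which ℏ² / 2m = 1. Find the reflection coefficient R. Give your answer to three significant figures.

The wavenumbers are k₁ = √(2mE)/ℏ = 4.648 on the left and k₂ = √(2m(E − V_b))/ℏ = 3.496 on the right.
Matching ψ and ψ′ at x = 0 gives r = (k₁ − k₂)/(k₁ + k₂), so R = r² = 0.02001 and T = 1 − R = 0.9800.

R = 0.0200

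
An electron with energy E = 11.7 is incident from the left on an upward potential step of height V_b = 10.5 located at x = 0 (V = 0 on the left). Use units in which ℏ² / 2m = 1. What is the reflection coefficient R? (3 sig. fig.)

R = 0.265

On each side the TISE gives plane waves with k = √(2m(E − V))/ℏ: k₁ = √(2·½·11.7) = 3.421, k₂ = √(2·½·1.2) = 1.095.
Continuity of ψ and ψ′ at the step yields the reflection amplitude r = (k₁ − k₂)/(k₁ + k₂) = 0.5149; thus R = |r|² = 0.2651, T = 0.7349.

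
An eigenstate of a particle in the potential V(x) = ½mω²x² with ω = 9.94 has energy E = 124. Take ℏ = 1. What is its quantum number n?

n = 12

E_n = ℏω(n + ½) ⇒ n = E/(ℏω) − ½ = 124/9.94 − 0.5 = 11.975 → n = 12.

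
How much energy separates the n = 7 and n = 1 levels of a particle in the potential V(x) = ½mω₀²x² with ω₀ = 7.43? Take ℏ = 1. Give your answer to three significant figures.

ΔE = 44.6

E_n = ℏω₀(n + ½), so ΔE = (7 − 1) ℏω₀ = 6 × 7.43 = 44.58.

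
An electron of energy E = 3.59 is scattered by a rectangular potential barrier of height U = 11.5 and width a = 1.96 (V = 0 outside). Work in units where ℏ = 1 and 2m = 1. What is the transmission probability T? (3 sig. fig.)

E < U: inside the barrier ψ ∝ e^{±κx} with κ = √(2m(U − E))/ℏ = 2.812.
κa = 5.512, sinh(κa) = 123.9.
The exact tunnelling result is T⁻¹ = 1 + U² sinh²(κa) / [4E(U − E)] = 17870, so T = 0.0000560.

T = 0.0000560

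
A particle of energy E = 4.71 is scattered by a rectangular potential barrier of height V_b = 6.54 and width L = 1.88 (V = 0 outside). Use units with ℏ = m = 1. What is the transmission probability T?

T = 0.00242

Since E < V_b the interior solution is evanescent with decay constant κ = √(2m(V_b − E))/ℏ = 1.913.
κL = 3.597, sinh(κL) = 18.22.
Matching ψ, ψ′ at both faces gives T = [1 + V_b² sinh²(κL) / (4E(V_b − E))]⁻¹ = 1/413.0 = 0.00242.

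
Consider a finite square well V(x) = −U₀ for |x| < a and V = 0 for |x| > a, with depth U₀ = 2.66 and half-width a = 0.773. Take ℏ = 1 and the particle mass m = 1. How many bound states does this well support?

N = 2

Define the well-strength parameter z₀ = (a/ℏ)√(2mU₀) = 0.773 × √(2·1·2.66) = 1.783.
A new bound state (alternating even/odd) appears each time z₀ passes a multiple of π/2, so N = ⌊2z₀/π⌋ + 1 = ⌊1.135⌋ + 1 = 2.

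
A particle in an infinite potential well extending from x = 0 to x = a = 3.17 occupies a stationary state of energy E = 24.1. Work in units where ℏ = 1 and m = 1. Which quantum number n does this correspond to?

n = 7

For an infinite well E_n = n²π²ℏ²/(2ma²), so n = (a/πℏ)√(2mE).
n = (3.17/π) × √(2 × 1 × 24.1) = 7.005 → n = 7.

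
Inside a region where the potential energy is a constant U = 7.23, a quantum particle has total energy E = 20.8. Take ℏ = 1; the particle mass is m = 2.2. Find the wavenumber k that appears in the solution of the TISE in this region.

With E > U the solution is oscillatory, ψ ∝ e^{±ikx} with k = √(2m(E − U))/ℏ.
k = √(2 × 2.2 × 13.57) = 7.727.

k = 7.73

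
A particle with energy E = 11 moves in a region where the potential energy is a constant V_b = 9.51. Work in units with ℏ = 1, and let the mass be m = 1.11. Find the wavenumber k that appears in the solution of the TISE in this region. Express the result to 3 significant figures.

k = 1.82

With E > V_b the solution is oscillatory, ψ ∝ e^{±ikx} with k = √(2m(E − V_b))/ℏ.
k = √(2 × 1.11 × 1.49) = 1.819.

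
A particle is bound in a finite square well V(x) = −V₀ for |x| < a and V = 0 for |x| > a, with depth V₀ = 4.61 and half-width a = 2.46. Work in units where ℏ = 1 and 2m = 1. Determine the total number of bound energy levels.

N = 4

Define the well-strength parameter z₀ = (a/ℏ)√(2mV₀) = 2.46 × √(2·0.5·4.61) = 5.282.
The even/odd transcendental equations gain one root per π/2 in z₀, giving N = 1 + ⌊2z₀/π⌋ = 1 + ⌊3.363⌋ = 4.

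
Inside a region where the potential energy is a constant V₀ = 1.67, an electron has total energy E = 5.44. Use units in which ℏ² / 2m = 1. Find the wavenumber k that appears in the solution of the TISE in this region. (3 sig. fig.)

With E > V₀ the solution is oscillatory, ψ ∝ e^{±ikx} with k = √(2m(E − V₀))/ℏ.
k = √(2 × 0.5 × 3.77) = 1.942.

k = 1.94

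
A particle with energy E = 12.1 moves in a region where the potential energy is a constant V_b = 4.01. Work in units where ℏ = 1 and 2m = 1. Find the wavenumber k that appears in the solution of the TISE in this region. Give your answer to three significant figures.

With E > V_b the solution is oscillatory, ψ ∝ e^{±ikx} with k = √(2m(E − V_b))/ℏ.
k = √(2 × 0.5 × 8.09) = 2.844.

k = 2.84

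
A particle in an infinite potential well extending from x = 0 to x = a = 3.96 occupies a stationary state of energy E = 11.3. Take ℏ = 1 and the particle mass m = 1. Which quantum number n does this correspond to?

For an infinite well E_n = n²π²ℏ²/(2ma²), so n = (a/πℏ)√(2mE).
n = (3.96/π) × √(2 × 1 × 11.3) = 5.992 → n = 6.

n = 6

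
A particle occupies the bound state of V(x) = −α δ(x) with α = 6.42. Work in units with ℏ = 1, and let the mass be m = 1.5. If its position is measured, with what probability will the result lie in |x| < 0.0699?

The normalised bound state is ψ = √κ e^{−κ|x|} with κ = mα/ℏ² = 9.630.
P(|x| < d) = ∫_{−d}^{d} κ e^{−2κ|x|} dx = 1 − e^{−2κd} = 1 − e^{−1.346} = 0.7398.

P = 0.740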